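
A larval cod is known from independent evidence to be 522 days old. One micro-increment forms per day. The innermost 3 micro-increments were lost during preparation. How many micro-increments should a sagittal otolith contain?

At one micro-increment per day, 522 days correspond to 522 micro-increments.
Less the 3 uncaptured micro-increments: 522 − 3 = 519.

519 micro-increments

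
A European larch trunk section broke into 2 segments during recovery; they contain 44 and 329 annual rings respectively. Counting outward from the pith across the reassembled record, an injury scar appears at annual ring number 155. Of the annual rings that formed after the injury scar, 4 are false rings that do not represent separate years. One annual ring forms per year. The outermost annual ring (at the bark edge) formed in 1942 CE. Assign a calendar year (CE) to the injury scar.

1728 CE

Total annual rings = 44 + 329 = 373.
373 − 155 = 218 annual rings lie beyond the injury scar toward the bark edge.
Removing the 4 false annual rings leaves 218 − 4 = 214 true annual rings beyond the injury scar.
1942 − 214 = 1728 CE.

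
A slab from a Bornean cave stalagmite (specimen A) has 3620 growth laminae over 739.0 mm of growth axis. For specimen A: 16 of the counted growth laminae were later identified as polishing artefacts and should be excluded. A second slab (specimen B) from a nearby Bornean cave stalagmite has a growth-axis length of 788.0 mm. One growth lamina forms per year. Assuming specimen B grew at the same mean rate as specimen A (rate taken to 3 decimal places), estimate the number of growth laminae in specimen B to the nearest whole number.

3844 growth laminae

Specimen A: correcting the raw count gives 3620 − 16 = 3604 true growth laminae.
A: Mean rate = 739.0 mm / 3604 years ≈ 0.205 mm/year.
Specimen B: 788.0 mm / 0.205 mm per year = 3843.90 years ≈ 3844 growth laminae.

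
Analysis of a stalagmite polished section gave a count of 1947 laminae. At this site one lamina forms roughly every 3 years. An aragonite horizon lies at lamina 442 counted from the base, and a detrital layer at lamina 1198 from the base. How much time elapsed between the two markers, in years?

The two markers are separated by 1198 − 442 = 756 laminae.
756 laminae at 3 years each span 756 × 3 = 2268 years.

2268 years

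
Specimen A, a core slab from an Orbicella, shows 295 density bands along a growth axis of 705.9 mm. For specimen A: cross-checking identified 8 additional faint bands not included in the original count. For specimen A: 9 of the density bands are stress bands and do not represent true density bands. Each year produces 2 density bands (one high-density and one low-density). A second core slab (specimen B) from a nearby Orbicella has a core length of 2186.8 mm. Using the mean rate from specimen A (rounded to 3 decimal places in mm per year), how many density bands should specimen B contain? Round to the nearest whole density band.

911 density bands

Specimen A: correcting the raw count gives 295 − 9 + 8 = 294 true density bands.
Specimen A: 294 density bands at 2 per year is 294 / 2 = 147 years.
A: 705.9 mm over 147 years gives 705.9 / 147 ≈ 4.802 mm/year.
B spans 2186.8 / 4.802 = 455.39 years; at 2 density bands per year that is 455.39 × 2 ≈ 911 density bands.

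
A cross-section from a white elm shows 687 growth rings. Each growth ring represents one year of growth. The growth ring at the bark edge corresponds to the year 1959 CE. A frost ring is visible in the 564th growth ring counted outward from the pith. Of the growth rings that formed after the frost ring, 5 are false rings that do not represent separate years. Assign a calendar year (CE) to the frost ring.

Between growth ring 564 and the bark edge there are 687 − 564 = 123 growth rings.
Removing the 5 false growth rings leaves 123 − 5 = 118 true growth rings beyond the frost ring.
The growth ring at the bark edge is 1959 CE, so the frost ring dates to 1959 − 118 = 1841 CE.

1841 CE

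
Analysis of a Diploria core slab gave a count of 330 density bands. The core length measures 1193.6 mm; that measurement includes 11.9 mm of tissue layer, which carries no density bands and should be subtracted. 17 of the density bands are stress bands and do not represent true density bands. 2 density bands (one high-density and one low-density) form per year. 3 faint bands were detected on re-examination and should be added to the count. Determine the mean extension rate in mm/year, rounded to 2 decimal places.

Correcting the raw count gives 330 − 17 + 3 = 316 true density bands.
Dividing by 2 density bands per year: 316 / 2 = 158 years.
Removing the 11.9 mm offcut leaves 1193.6 − 11.9 = 1181.7 mm.
Mean rate = 1181.7 mm / 158 years ≈ 7.48 mm/year.

7.48 mm/year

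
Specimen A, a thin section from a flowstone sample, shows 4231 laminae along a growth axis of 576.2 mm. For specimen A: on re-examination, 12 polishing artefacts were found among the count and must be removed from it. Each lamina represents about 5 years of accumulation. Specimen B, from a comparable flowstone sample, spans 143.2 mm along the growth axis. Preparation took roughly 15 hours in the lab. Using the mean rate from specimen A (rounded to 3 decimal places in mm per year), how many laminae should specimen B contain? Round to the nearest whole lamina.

1061 laminae

Specimen A: after corrections the count is 4231 − 12 = 4219 laminae.
Specimen A: at 5 years per lamina, 4219 × 5 = 21095 years.
A: Extension rate ≈ 576.2 / 21095 = 0.027 mm/yr.
For B, 143.2 / 0.027 = 5303.70 years; at 5 years per lamina that is 5303.70 / 5 ≈ 1061 laminae.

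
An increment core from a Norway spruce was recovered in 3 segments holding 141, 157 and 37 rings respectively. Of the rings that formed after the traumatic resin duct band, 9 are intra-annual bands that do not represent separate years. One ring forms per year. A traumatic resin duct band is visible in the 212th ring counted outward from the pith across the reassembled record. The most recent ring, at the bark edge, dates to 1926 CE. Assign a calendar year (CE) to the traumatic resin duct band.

Total rings = 141 + 157 + 37 = 335.
335 − 212 = 123 rings lie beyond the traumatic resin duct band toward the bark edge.
123 − 9 false = 114 true rings after the traumatic resin duct band.
1926 − 114 = 1812 CE.

1812 CE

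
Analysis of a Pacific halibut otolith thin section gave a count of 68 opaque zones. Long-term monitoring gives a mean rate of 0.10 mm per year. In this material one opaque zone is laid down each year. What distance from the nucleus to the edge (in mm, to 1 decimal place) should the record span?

6.8 mm

The record spans 68 years at 0.10 mm per year.
Length ≈ 0.10 × 68 = 6.8 mm.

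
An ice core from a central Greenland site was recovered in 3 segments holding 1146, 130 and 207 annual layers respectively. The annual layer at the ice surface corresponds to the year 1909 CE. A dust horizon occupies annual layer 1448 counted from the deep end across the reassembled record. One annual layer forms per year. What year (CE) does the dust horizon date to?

Total annual layers = 1146 + 130 + 207 = 1483.
1483 − 1448 = 35 annual layers lie beyond the dust horizon toward the ice surface.
The annual layer at the ice surface is 1909 CE, so the dust horizon dates to 1909 − 35 = 1874 CE.

1874 CE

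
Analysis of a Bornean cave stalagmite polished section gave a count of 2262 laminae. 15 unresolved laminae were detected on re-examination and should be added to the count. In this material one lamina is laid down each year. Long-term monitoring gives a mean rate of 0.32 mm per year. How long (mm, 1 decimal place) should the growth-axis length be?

Adjusted count: 2262 + 15 = 2277 laminae.
Predicted length = 0.32 mm/year × 2277 years = 728.6 mm.

728.6 mm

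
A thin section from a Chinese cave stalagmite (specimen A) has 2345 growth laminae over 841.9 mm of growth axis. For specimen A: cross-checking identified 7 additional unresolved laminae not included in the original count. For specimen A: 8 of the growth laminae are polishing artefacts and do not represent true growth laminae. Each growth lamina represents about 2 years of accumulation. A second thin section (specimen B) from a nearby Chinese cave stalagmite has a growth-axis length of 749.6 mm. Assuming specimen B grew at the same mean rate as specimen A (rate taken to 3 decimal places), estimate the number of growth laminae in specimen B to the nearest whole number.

2082 growth laminae

Specimen A: adjusted count: 2345 − 8 + 7 = 2344 growth laminae.
Specimen A: multiplying by 2 years per growth lamina: 2344 × 2 = 4688 years.
A: Extension rate ≈ 841.9 / 4688 = 0.180 mm per year.
Specimen B: 749.6 mm / 0.180 mm per year = 4164.44 years; at 2 years per growth lamina that is 4164.44 / 2 ≈ 2082 growth laminae.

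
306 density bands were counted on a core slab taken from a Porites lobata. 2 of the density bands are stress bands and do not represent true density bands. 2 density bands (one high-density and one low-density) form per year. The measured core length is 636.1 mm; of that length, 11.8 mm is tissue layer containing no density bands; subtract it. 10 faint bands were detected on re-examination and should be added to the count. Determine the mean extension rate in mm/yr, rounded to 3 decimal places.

Correcting the raw count gives 306 − 2 + 10 = 314 true density bands.
314 density bands at 2 per year is 314 / 2 = 157 years.
Removing the 11.8 mm offcut leaves 636.1 − 11.8 = 624.3 mm.
Extension rate ≈ 624.3 / 157 = 3.976 mm/yr.

3.976 mm/yr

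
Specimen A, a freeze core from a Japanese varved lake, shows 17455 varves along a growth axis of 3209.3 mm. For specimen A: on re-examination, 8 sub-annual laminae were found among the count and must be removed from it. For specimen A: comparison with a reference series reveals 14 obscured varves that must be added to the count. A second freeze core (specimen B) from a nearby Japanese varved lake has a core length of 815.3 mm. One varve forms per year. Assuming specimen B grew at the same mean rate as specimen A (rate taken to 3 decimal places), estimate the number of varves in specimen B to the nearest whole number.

4431 varves

Specimen A: after corrections the count is 17455 − 8 + 14 = 17461 varves.
A: Extension rate ≈ 3209.3 / 17461 = 0.184 mm per year.
Specimen B: 815.3 mm / 0.184 mm per year = 4430.98 years ≈ 4431 varves.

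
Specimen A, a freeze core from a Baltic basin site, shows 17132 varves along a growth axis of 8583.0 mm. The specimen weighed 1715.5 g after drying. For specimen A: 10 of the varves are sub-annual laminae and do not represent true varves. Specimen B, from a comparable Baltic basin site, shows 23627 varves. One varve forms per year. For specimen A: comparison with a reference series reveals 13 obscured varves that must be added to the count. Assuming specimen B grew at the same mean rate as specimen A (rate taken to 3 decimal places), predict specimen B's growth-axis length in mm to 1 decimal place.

Specimen A: true varve count = 17132 − 10 + 13 = 17135.
A: Mean rate = 8583.0 mm / 17135 years ≈ 0.501 mm/year.
Length of B = 0.501 × 23627 = 11837.1 mm.

11837.1 mm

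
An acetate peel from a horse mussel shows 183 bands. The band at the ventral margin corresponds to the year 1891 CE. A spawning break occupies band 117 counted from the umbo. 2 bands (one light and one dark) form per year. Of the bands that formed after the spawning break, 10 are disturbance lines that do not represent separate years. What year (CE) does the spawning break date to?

The spawning break sits at band 117 from the umbo, so 183 − 117 = 66 bands formed after it.
Excluding 10 false bands: 66 − 10 = 56.
56 bands at 2 per year is 56 / 2 = 28 years.
The band at the ventral margin is 1891 CE, so the spawning break dates to 1891 − 28 = 1863 CE.

1863 CE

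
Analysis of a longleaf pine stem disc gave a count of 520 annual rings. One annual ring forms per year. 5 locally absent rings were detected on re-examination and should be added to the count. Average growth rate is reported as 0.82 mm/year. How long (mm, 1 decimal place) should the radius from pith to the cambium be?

430.5 mm

Adjusted count: 520 + 5 = 525 annual rings.
525 years at 0.82 mm/year gives 0.82 × 525 = 430.5 mm.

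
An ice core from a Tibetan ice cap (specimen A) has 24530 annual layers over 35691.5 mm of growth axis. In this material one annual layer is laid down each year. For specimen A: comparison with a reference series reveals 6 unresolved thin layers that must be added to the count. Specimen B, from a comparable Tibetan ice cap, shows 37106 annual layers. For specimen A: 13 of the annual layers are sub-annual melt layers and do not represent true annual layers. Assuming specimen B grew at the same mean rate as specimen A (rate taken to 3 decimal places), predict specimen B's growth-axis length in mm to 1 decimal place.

Specimen A: true annual layer count = 24530 − 13 + 6 = 24523.
A: Extension rate ≈ 35691.5 / 24523 = 1.455 mm per year.
B's length ≈ 1.455 × 37106 = 53989.2 mm.

53989.2 mm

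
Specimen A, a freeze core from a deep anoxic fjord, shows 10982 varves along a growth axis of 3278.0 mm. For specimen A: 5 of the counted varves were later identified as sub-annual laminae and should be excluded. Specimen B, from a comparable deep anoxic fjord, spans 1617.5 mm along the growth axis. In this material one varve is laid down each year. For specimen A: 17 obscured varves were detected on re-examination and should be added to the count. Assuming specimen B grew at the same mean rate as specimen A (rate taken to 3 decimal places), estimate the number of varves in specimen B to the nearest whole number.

5428 varves

Specimen A: true varve count = 10982 − 5 + 17 = 10994.
A: Mean rate = 3278.0 mm / 10994 years ≈ 0.298 mm/year.
B spans 1617.5 / 0.298 = 5427.85 years ≈ 5428 varves.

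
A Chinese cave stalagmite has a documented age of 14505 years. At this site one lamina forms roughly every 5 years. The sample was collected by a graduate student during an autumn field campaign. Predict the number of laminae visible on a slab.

At 5 years per lamina, 14505 / 5 = 2901 laminae are expected.
So 2901 laminae should be present.

2901 laminae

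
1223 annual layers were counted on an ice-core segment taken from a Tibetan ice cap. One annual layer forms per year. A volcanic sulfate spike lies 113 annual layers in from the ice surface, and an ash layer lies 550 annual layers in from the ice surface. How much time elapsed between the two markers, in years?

437 yr

550 − 113 = 437 annual layers lie between the two events.
One annual layer per year makes the interval 437 years.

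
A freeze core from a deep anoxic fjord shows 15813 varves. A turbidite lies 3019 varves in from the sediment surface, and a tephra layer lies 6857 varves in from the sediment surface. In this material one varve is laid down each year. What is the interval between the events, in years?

The two markers are separated by 6857 − 3019 = 3838 varves.
That is 3838 years at one varve per year.

3838 yr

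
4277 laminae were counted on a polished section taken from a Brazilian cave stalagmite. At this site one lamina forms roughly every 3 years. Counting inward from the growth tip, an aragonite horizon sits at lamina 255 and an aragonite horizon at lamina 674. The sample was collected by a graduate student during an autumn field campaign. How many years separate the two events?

1257 yr

The two markers are separated by 674 − 255 = 419 laminae.
At 3 years per lamina, 419 × 3 = 1257 years.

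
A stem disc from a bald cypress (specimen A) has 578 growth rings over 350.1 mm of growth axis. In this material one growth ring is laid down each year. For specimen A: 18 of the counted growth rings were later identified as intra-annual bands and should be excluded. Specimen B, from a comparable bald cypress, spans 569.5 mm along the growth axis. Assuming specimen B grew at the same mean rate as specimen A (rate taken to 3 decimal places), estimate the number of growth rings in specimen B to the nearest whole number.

911 growth rings

Specimen A: after corrections the count is 578 − 18 = 560 growth rings.
A: 350.1 mm over 560 years gives 350.1 / 560 ≈ 0.625 mm per year.
Specimen B: 569.5 mm / 0.625 mm per year = 911.20 years ≈ 911 growth rings.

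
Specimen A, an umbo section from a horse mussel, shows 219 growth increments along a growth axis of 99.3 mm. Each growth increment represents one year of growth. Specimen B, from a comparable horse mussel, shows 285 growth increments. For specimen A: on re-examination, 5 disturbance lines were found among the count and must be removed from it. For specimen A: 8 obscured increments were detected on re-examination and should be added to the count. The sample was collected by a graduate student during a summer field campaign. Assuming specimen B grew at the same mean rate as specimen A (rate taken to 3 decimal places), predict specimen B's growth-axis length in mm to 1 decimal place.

Specimen A: after corrections the count is 219 − 5 + 8 = 222 growth increments.
A: 99.3 mm over 222 years gives 99.3 / 222 ≈ 0.447 mm/yr.
Length of B = 0.447 × 285 = 127.4 mm.

127.4 mm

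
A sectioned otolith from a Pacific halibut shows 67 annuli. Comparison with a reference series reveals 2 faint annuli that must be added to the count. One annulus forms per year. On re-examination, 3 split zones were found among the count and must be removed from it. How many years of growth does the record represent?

66 years

True annulus count = 67 − 3 + 2 = 66.
With a one-to-one annulus periodicity this is 66 years.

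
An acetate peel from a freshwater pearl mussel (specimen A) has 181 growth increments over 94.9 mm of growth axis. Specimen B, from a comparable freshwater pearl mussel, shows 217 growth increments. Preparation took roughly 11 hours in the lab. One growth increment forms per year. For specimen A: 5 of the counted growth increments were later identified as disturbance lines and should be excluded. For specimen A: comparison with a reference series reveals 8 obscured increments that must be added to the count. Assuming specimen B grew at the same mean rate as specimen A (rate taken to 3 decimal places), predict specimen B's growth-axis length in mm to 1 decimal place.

112.0 mm

Specimen A: adjusted count: 181 − 5 + 8 = 184 growth increments.
A: Extension rate ≈ 94.9 / 184 = 0.516 mm/year.
For B, 0.516 mm/year × 217 years = 112.0 mm.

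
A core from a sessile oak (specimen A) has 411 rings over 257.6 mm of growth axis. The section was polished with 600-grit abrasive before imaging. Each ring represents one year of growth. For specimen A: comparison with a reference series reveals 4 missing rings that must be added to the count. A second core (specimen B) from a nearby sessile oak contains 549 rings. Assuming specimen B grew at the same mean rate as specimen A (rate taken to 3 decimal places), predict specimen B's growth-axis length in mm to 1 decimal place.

340.9 mm

Specimen A: adjusted count: 411 + 4 = 415 rings.
A: Extension rate ≈ 257.6 / 415 = 0.621 mm/yr.
Length of B = 0.621 × 549 = 340.9 mm.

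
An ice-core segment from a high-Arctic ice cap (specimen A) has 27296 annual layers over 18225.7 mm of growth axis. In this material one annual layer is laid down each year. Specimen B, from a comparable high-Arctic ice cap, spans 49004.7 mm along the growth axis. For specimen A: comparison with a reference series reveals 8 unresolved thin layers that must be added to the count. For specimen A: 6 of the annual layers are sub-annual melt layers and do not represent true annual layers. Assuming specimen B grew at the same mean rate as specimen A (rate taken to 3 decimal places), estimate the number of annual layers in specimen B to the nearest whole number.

73360 annual layers

Specimen A: correcting the raw count gives 27296 − 6 + 8 = 27298 true annual layers.
A: Mean rate = 18225.7 mm / 27298 years ≈ 0.668 mm/yr.
Specimen B: 49004.7 mm / 0.668 mm per year = 73360.33 years ≈ 73360 annual layers.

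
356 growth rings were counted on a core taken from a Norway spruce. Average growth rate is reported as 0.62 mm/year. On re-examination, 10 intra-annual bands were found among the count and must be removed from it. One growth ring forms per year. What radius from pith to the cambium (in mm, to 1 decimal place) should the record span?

214.5 mm

After corrections the count is 356 − 10 = 346 growth rings.
Length ≈ 0.62 × 346 = 214.5 mm.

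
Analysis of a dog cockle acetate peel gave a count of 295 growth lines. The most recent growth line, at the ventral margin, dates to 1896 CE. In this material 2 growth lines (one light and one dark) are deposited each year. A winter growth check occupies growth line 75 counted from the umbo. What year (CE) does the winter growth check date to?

The winter growth check sits at growth line 75 from the umbo, so 295 − 75 = 220 growth lines formed after it.
220 growth lines at 2 per year is 220 / 2 = 110 years.
The growth line at the ventral margin is 1896 CE, so the winter growth check dates to 1896 − 110 = 1786 CE.

1786 CE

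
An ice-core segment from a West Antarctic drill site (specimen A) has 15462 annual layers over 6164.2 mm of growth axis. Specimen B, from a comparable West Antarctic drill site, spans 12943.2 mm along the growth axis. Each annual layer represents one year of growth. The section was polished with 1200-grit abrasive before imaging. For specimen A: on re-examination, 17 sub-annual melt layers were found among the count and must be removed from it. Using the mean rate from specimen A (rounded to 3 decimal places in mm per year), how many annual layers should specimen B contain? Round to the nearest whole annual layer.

32439 annual layers

Specimen A: adjusted count: 15462 − 17 = 15445 annual layers.
A: 6164.2 mm over 15445 years gives 6164.2 / 15445 ≈ 0.399 mm/yr.
B spans 12943.2 / 0.399 = 32439.10 years ≈ 32439 annual layers.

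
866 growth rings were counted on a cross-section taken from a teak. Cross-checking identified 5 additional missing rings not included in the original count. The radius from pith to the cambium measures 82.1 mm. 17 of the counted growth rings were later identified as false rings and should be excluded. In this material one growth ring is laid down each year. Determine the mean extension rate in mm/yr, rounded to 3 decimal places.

True growth ring count = 866 − 17 + 5 = 854.
Mean rate = 82.1 mm / 854 years ≈ 0.096 mm/yr.

0.096 mm/yr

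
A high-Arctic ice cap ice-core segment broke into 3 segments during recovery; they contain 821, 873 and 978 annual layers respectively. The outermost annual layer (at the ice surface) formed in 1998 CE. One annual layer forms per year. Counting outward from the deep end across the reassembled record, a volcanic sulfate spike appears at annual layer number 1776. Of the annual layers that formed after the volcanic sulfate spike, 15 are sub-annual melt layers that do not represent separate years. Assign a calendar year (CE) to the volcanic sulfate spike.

1117 CE

Total annual layers = 821 + 873 + 978 = 2672.
The volcanic sulfate spike sits at annual layer 1776 from the deep end, so 2672 − 1776 = 896 annual layers formed after it.
Removing the 15 false annual layers leaves 896 − 15 = 881 true annual layers beyond the volcanic sulfate spike.
Counting back 881 years from 1998 CE places the volcanic sulfate spike in 1998 − 881 = 1117 CE.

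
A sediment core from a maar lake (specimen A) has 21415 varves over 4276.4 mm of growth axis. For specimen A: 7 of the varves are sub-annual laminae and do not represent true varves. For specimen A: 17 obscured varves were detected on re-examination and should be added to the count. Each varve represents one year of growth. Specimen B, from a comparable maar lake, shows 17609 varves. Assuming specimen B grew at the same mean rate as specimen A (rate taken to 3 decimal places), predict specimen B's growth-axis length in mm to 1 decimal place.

Specimen A: adjusted count: 21415 − 7 + 17 = 21425 varves.
A: 4276.4 mm over 21425 years gives 4276.4 / 21425 ≈ 0.200 mm/year.
B's length ≈ 0.200 × 17609 = 3521.8 mm.

3521.8 mm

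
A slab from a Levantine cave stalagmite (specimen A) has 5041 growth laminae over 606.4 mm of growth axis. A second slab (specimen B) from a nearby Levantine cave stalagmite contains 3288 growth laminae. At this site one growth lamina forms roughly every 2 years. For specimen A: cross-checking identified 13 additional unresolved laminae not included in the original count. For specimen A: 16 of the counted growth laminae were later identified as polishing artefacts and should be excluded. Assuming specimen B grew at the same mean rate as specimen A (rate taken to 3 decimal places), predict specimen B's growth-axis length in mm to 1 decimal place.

Specimen A: correcting the raw count gives 5041 − 16 + 13 = 5038 true growth laminae.
Specimen A: at 2 years per growth lamina, 5038 × 2 = 10076 years.
A: Mean rate = 606.4 mm / 10076 years ≈ 0.060 mm per year.
Specimen B: at 2 years per growth lamina, 3288 × 2 = 6576 years. B's length ≈ 0.060 × 6576 = 394.6 mm.

394.6 mm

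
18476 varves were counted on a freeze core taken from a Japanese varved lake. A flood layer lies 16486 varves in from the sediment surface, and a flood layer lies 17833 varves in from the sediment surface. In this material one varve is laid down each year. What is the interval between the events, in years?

1347 yr

The two markers are separated by 17833 − 16486 = 1347 varves.
That is 1347 years at one varve per year.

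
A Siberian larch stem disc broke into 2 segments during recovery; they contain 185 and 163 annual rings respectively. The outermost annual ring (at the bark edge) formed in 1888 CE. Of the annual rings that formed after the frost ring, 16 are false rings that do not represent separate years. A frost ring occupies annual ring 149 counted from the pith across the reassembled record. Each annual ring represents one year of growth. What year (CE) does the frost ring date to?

Total annual rings = 185 + 163 = 348.
348 − 149 = 199 annual rings lie beyond the frost ring toward the bark edge.
Excluding 16 false annual rings: 199 − 16 = 183.
Counting back 183 years from 1888 CE places the frost ring in 1888 − 183 = 1705 CE.

1705 CE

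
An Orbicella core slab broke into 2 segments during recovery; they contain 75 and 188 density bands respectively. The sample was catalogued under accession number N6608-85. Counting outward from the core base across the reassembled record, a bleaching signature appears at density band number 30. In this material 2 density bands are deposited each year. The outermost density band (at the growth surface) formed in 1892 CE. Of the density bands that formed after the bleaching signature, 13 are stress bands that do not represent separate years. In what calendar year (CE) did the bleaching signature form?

1782 CE

Total density bands = 75 + 188 = 263.
263 − 30 = 233 density bands lie beyond the bleaching signature toward the growth surface.
Removing the 13 false density bands leaves 233 − 13 = 220 true density bands beyond the bleaching signature.
220 density bands at 2 per year is 220 / 2 = 110 years.
1892 − 110 = 1782 CE.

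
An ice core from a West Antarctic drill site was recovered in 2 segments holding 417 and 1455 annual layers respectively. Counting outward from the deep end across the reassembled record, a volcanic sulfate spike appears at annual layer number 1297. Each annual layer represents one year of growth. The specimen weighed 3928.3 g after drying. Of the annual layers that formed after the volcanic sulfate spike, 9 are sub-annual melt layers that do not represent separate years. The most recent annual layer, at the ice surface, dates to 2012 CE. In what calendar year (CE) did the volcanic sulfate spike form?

Total annual layers = 417 + 1455 = 1872.
1872 − 1297 = 575 annual layers lie beyond the volcanic sulfate spike toward the ice surface.
575 − 9 false = 566 true annual layers after the volcanic sulfate spike.
Counting back 566 years from 2012 CE places the volcanic sulfate spike in 2012 − 566 = 1446 CE.

1446 CE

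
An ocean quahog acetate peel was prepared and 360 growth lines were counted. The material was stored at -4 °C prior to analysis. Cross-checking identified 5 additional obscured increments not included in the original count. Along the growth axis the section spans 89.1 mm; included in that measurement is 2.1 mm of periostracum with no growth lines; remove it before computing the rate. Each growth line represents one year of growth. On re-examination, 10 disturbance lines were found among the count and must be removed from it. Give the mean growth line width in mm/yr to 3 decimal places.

After corrections the count is 360 − 10 + 5 = 355 growth lines.
The growth record spans 89.1 − 2.1 = 87.0 mm.
87.0 mm over 355 years gives 87.0 / 355 ≈ 0.245 mm/yr.

0.245 mm/yr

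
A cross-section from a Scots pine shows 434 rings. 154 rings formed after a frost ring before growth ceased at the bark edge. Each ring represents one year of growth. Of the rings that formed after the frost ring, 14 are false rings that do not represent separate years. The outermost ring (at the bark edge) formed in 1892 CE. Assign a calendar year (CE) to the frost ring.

There are 154 rings younger than the frost ring.
Removing the 14 false rings leaves 154 − 14 = 140 true rings beyond the frost ring.
1892 − 140 = 1752 CE.

1752 CE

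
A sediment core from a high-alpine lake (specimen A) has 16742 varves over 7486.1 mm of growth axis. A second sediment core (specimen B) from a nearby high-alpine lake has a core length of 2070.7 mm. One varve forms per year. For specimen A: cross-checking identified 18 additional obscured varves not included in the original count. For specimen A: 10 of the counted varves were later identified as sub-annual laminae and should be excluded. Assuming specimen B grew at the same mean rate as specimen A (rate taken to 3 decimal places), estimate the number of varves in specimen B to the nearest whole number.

Specimen A: correcting the raw count gives 16742 − 10 + 18 = 16750 true varves.
A: 7486.1 mm over 16750 years gives 7486.1 / 16750 ≈ 0.447 mm/year.
B spans 2070.7 / 0.447 = 4632.44 years ≈ 4632 varves.

4632 varves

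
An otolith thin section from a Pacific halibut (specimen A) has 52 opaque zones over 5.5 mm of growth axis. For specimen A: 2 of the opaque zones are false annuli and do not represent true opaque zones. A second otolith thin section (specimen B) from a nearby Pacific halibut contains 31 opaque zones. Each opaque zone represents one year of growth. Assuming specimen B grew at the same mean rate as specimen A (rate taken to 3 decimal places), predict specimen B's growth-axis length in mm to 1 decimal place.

3.4 mm

Specimen A: true opaque zone count = 52 − 2 = 50.
A: 5.5 mm over 50 years gives 5.5 / 50 ≈ 0.110 mm/year.
B's length ≈ 0.110 × 31 = 3.4 mm.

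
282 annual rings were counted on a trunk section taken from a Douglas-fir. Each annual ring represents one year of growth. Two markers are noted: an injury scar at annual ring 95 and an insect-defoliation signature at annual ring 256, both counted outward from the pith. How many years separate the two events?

Separation: 256 − 95 = 161 annual rings.
At one annual ring per year, 161 years elapsed between them.

161 years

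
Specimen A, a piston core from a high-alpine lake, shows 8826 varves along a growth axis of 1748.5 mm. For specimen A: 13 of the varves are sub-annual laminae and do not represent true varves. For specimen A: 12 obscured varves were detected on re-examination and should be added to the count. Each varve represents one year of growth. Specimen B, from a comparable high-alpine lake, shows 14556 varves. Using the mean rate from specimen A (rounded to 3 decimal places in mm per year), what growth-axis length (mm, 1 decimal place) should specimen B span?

Specimen A: true varve count = 8826 − 13 + 12 = 8825.
A: Extension rate ≈ 1748.5 / 8825 = 0.198 mm/year.
B's length ≈ 0.198 × 14556 = 2882.1 mm.

2882.1 mm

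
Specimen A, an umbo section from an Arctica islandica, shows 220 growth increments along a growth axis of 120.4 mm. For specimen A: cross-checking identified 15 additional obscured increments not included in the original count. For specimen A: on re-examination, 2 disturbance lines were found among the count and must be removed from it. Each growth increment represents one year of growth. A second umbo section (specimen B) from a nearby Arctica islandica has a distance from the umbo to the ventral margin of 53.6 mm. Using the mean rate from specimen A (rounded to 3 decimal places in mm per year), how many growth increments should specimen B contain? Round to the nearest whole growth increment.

104 growth increments

Specimen A: true growth increment count = 220 − 2 + 15 = 233.
A: Extension rate ≈ 120.4 / 233 = 0.517 mm/yr.
Specimen B: 53.6 mm / 0.517 mm per year = 103.68 years ≈ 104 growth increments.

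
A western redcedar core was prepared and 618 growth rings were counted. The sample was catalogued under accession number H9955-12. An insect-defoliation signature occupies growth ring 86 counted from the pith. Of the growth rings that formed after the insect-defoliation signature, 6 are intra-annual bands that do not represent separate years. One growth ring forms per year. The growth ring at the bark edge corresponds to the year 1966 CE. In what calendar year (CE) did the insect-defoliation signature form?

The insect-defoliation signature sits at growth ring 86 from the pith, so 618 − 86 = 532 growth rings formed after it.
Excluding 6 false growth rings: 532 − 6 = 526.
The growth ring at the bark edge is 1966 CE, so the insect-defoliation signature dates to 1966 − 526 = 1440 CE.

1440 CE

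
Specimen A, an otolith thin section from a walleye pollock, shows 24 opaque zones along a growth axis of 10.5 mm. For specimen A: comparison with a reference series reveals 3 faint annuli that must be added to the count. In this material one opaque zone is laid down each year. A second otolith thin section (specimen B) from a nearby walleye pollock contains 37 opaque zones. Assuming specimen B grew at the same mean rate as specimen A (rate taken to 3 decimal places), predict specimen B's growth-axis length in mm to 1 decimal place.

Specimen A: adjusted count: 24 + 3 = 27 opaque zones.
A: Mean rate = 10.5 mm / 27 years ≈ 0.389 mm per year.
For B, 0.389 mm/year × 37 years = 14.4 mm.

14.4 mm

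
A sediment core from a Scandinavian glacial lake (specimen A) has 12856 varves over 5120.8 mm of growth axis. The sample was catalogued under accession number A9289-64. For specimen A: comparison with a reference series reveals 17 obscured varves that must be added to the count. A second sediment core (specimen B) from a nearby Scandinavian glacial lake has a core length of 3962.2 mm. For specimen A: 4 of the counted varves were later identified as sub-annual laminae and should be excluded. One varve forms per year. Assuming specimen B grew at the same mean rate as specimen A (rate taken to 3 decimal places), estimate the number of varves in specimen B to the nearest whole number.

Specimen A: after corrections the count is 12856 − 4 + 17 = 12869 varves.
A: 5120.8 mm over 12869 years gives 5120.8 / 12869 ≈ 0.398 mm per year.
B spans 3962.2 / 0.398 = 9955.28 years ≈ 9955 varves.

9955 varves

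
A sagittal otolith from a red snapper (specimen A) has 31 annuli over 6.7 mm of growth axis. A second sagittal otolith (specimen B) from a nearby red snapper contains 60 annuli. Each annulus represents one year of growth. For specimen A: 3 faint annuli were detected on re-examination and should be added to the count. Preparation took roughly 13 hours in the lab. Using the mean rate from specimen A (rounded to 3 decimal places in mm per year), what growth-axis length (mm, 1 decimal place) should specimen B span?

11.8 mm

Specimen A: true annulus count = 31 + 3 = 34.
A: Mean rate = 6.7 mm / 34 years ≈ 0.197 mm/yr.
B's length ≈ 0.197 × 60 = 11.8 mm.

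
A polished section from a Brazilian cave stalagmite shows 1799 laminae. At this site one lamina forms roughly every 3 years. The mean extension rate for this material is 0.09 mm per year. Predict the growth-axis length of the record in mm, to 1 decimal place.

485.7 mm

At 3 years per lamina, 1799 × 3 = 5397 years.
Length ≈ 0.09 × 5397 = 485.7 mm.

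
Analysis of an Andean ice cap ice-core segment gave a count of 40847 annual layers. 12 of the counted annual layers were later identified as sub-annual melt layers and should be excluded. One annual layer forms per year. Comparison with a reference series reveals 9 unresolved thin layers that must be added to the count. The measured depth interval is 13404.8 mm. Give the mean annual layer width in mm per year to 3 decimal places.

0.328 mm per year

Adjusted count: 40847 − 12 + 9 = 40844 annual layers.
Mean rate = 13404.8 mm / 40844 years ≈ 0.328 mm per year.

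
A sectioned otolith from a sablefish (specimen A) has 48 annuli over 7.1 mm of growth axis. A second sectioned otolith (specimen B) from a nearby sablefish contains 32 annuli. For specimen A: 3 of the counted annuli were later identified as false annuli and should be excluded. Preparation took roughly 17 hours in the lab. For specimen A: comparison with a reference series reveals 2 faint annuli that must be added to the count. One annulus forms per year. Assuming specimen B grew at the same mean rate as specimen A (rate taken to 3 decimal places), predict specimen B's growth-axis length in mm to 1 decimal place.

4.8 mm

Specimen A: after corrections the count is 48 − 3 + 2 = 47 annuli.
A: Extension rate ≈ 7.1 / 47 = 0.151 mm/yr.
Length of B = 0.151 × 32 = 4.8 mm.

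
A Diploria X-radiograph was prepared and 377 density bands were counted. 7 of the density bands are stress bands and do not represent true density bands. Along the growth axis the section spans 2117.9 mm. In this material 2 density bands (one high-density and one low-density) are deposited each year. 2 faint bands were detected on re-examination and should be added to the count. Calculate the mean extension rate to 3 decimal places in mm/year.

11.387 mm/year

After corrections the count is 377 − 7 + 2 = 372 density bands.
372 density bands at 2 per year is 372 / 2 = 186 years.
2117.9 mm over 186 years gives 2117.9 / 186 ≈ 11.387 mm/year.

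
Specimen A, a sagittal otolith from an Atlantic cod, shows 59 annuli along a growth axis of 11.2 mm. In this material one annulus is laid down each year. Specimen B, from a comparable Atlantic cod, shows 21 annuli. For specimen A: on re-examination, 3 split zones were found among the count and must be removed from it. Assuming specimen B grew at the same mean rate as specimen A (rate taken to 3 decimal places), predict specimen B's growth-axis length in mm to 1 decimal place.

Specimen A: true annulus count = 59 − 3 = 56.
A: Extension rate ≈ 11.2 / 56 = 0.200 mm per year.
Length of B = 0.200 × 21 = 4.2 mm.

4.2 mm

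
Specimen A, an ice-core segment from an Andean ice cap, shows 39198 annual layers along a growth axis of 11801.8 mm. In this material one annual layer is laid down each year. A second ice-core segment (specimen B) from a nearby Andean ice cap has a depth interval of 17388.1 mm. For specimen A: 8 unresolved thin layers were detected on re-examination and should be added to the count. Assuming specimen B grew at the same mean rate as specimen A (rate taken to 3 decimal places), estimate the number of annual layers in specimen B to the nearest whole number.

Specimen A: true annual layer count = 39198 + 8 = 39206.
A: Mean rate = 11801.8 mm / 39206 years ≈ 0.301 mm/yr.
B spans 17388.1 / 0.301 = 57767.77 years ≈ 57768 annual layers.

57768 annual layers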